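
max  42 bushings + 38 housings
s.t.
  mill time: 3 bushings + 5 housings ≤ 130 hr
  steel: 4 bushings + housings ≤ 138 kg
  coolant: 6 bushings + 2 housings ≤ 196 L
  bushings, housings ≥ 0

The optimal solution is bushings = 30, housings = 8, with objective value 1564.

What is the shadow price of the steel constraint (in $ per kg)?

0

At the optimum: mill time uses 130 of 130 (binding); steel uses 128 of 138 (slack = 10); coolant uses 196 of 196 (binding).
By complementary slackness, y = 0 for the non-binding constraint.
Dual feasibility on the basic columns requires 3·y_mill time + 6·y_coolant = 42, 5·y_mill time + 2·y_coolant = 38.
→ y_mill time = 6 and y_coolant = 4.
Shadow price of steel = 0.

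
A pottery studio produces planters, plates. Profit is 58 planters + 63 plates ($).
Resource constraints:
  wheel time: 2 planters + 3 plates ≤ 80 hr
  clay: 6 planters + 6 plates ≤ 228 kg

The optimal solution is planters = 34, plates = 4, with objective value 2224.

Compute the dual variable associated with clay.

Check each constraint at x*: wheel time 80/80 (tight); clay 228/228 (tight).
From A_Bᵀ y = c: 2·y_wheel time + 6·y_clay = 58; 3·y_wheel time + 6·y_clay = 63.
This yields shadow prices y_wheel time = 5, y_clay = 8.
Shadow price of clay = 8.

8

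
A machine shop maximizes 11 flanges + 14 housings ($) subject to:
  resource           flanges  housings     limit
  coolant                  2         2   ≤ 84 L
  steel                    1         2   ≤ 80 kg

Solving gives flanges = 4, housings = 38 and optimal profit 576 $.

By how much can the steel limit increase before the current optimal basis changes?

Binding constraints: coolant, steel. The basis is B = [[2,2],[1,2]] with det 2.
Per unit increase in steel, x* moves by d = (-1, 1).
The basis stays optimal until flanges reaches 0; allowable increase = 4 kg.

4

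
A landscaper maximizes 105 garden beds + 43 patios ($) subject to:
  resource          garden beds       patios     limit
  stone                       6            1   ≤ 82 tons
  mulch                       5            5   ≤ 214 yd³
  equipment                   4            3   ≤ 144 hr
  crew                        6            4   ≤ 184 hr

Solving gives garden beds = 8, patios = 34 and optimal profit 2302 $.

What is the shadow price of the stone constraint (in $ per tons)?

At the optimum: stone uses 82 of 82 (binding); mulch uses 210 of 214 (slack = 4); equipment uses 134 of 144 (slack = 10); crew uses 184 of 184 (binding).
By complementary slackness, y = 0 for the non-binding constraints.
From A_Bᵀ y = c: 6·y_stone + 6·y_crew = 105; 1·y_stone + 4·y_crew = 43.
Solving: y_stone = 9, y_crew = 8.5.
Shadow price of stone = 9.

9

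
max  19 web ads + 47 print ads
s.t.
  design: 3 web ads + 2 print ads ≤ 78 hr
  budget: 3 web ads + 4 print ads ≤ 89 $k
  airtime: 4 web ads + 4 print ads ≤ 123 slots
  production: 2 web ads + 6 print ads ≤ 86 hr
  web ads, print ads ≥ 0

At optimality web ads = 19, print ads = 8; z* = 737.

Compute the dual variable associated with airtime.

0

At the optimum: design uses 73 of 78 (slack = 5); budget uses 89 of 89 (binding); airtime uses 108 of 123 (slack = 15); production uses 86 of 86 (binding).
By complementary slackness, y = 0 for the non-binding constraints.
From A_Bᵀ y = c: 3·y_budget + 2·y_production = 19; 4·y_budget + 6·y_production = 47.
→ y_budget = 2 and y_production = 6.5.
Shadow price of airtime = 0.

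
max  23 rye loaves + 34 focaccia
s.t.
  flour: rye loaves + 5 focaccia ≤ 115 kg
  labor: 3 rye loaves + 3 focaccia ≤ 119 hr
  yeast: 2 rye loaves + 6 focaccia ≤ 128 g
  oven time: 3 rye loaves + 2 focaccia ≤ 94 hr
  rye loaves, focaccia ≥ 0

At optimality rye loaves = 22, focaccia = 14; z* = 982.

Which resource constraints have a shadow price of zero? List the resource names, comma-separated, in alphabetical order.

flour: 92/115 (slack 23)
labor: 108/119 (slack 11)
yeast: 128/128 (binding)
oven time: 94/94 (binding)
By complementary slackness, a constraint with positive slack has shadow price 0 → flour, labor.

flour, labor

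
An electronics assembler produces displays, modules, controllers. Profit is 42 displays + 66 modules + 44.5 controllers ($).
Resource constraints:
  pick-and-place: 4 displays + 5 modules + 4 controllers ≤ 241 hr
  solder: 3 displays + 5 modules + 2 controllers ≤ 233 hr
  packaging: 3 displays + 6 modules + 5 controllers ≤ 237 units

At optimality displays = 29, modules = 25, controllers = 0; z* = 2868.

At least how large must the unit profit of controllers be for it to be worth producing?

At the optimum: pick-and-place uses 241 of 241 (binding); solder uses 212 of 233 (slack = 21); packaging uses 237 of 237 (binding).
Slack constraints have shadow price 0 (complementary slackness).
The binding rows give the dual system: 4·y_pick-and-place + 3·y_packaging = 42 and 5·y_pick-and-place + 6·y_packaging = 66.
→ y_pick-and-place = 6 and y_packaging = 6.
controllers enters the basis when its profit ≥ yᵀa₃ = 6·4 + 6·5 = 54.

54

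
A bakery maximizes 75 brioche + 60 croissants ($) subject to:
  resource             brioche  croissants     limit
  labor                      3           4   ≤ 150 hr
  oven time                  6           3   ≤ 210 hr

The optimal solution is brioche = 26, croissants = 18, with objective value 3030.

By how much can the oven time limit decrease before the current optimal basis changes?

Binding constraints: labor, oven time. The basis is B = [[3,4],[6,3]] with det -15.
Per unit decrease in oven time, x* moves by d = (-0.2667, 0.2).
The basis stays optimal until brioche reaches 0; allowable decrease = 97.5 hr.

97.5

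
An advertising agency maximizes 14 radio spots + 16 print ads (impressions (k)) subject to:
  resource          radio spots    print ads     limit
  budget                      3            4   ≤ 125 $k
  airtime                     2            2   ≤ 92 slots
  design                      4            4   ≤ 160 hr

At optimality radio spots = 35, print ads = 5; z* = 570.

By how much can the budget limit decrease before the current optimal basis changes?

5

Binding constraints: budget, design. The basis is B = [[3,4],[4,4]] with det -4.
Per unit decrease in budget, x* moves by d = (1, -1).
The basis stays optimal until print ads reaches 0; allowable decrease = 5 $k.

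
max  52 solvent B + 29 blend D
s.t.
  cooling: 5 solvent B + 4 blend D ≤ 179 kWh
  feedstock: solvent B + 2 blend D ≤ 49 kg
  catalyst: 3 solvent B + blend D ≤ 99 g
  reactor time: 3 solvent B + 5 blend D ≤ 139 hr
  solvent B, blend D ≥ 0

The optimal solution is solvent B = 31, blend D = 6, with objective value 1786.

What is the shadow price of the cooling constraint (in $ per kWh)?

At the optimum: cooling uses 179 of 179 (binding); feedstock uses 43 of 49 (slack = 6); catalyst uses 99 of 99 (binding); reactor time uses 123 of 139 (slack = 16).
Since feedstock, reactor time are not tight, their duals are 0.
The binding rows give the dual system: 5·y_cooling + 3·y_catalyst = 52 and 4·y_cooling + 1·y_catalyst = 29.
This yields shadow prices y_cooling = 5, y_catalyst = 9.
Shadow price of cooling = 5.

5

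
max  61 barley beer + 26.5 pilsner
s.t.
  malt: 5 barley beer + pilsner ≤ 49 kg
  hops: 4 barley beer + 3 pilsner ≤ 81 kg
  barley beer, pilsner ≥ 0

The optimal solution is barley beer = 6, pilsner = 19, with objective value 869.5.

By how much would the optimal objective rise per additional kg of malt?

7

Both malt and hops are binding at x*.
From A_Bᵀ y = c: 5·y_malt + 4·y_hops = 61; 1·y_malt + 3·y_hops = 26.5.
→ y_malt = 7 and y_hops = 6.5.
Shadow price of malt = 7.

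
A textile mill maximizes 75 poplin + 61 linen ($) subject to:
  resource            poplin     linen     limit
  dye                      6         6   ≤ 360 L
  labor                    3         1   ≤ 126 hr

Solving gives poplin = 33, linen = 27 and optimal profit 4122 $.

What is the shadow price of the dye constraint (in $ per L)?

At the optimum: dye uses 360 of 360 (binding); labor uses 126 of 126 (binding).
The binding rows give the dual system: 6·y_dye + 3·y_labor = 75 and 6·y_dye + 1·y_labor = 61.
This yields shadow prices y_dye = 9, y_labor = 7.
Shadow price of dye = 9.

9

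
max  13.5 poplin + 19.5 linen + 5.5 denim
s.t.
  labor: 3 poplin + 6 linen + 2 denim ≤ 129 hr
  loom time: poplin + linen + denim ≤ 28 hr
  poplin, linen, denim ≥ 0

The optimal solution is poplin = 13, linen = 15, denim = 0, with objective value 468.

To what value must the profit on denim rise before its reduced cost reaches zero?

11.5

Check each constraint at x*: labor 129/129 (tight); loom time 28/28 (tight).
Dual feasibility on the basic columns requires 3·y_labor + 1·y_loom time = 13.5, 6·y_labor + 1·y_loom time = 19.5.
Solving: y_labor = 2, y_loom time = 7.5.
denim enters the basis when its profit ≥ yᵀa₃ = 2·2 + 7.5·1 = 11.5.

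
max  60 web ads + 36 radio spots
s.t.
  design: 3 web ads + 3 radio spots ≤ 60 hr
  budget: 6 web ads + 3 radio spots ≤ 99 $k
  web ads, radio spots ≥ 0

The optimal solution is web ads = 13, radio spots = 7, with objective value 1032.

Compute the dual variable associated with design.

Check each constraint at x*: design 60/60 (tight); budget 99/99 (tight).
Dual feasibility on the basic columns requires 3·y_design + 6·y_budget = 60, 3·y_design + 3·y_budget = 36.
Solving: y_design = 4, y_budget = 8.
Shadow price of design = 4.

4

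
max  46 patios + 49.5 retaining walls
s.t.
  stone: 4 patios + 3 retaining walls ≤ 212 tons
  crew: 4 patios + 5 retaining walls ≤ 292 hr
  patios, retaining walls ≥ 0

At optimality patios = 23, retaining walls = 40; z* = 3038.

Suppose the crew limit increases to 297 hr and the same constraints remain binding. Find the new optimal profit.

3075.5

Check each constraint at x*: stone 212/212 (tight); crew 292/292 (tight).
Dual feasibility on the basic columns requires 4·y_stone + 4·y_crew = 46, 3·y_stone + 5·y_crew = 49.5.
This yields shadow prices y_stone = 4, y_crew = 7.5.
Δz = y_crew·Δb = 7.5 × (5) = 37.5, so new z* = 3038 + 37.5 = 3075.5.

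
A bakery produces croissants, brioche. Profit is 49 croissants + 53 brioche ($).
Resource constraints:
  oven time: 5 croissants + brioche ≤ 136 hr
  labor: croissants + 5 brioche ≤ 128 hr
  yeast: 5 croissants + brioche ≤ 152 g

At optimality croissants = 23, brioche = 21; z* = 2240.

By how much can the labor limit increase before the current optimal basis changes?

552

Binding constraints: oven time, labor. The basis is B = [[5,1],[1,5]] with det 24.
Per unit increase in labor, x* moves by d = (-0.0417, 0.2083).
The basis stays optimal until croissants reaches 0; allowable increase = 552 hr.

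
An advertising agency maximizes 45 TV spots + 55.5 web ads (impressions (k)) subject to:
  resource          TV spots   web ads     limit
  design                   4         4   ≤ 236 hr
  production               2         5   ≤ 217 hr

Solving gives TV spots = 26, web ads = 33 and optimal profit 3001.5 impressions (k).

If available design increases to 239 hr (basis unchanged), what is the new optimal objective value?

3030

At the optimum: design uses 236 of 236 (binding); production uses 217 of 217 (binding).
The binding rows give the dual system: 4·y_design + 2·y_production = 45 and 4·y_design + 5·y_production = 55.5.
Solving: y_design = 9.5, y_production = 3.5.
Δz = y_design·Δb = 9.5 × (3) = 28.5, so new z* = 3001.5 + 28.5 = 3030.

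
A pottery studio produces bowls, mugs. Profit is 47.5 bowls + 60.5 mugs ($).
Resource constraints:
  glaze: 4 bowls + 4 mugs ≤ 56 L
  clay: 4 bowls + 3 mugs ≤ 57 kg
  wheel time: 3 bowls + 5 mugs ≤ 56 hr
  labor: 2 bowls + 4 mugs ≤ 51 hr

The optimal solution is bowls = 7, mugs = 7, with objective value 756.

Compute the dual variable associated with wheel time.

6.5

At the optimum: glaze uses 56 of 56 (binding); clay uses 49 of 57 (slack = 8); wheel time uses 56 of 56 (binding); labor uses 42 of 51 (slack = 9).
By complementary slackness, y = 0 for the non-binding constraints.
The binding rows give the dual system: 4·y_glaze + 3·y_wheel time = 47.5 and 4·y_glaze + 5·y_wheel time = 60.5.
→ y_glaze = 7 and y_wheel time = 6.5.
Shadow price of wheel time = 6.5.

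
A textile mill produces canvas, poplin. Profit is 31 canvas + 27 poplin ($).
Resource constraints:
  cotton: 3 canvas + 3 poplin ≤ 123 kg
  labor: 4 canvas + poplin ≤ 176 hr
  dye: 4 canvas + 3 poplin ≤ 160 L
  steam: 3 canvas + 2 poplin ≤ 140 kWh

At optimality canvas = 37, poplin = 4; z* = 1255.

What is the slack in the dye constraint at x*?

0

dye used = 4·37 + 3·4 = 160; slack = 160 − 160 = 0.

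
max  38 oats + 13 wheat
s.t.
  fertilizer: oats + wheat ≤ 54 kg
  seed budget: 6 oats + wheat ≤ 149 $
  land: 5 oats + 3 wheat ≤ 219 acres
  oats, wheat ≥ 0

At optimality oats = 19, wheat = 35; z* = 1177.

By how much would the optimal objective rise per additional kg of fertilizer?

8

Check each constraint at x*: fertilizer 54/54 (tight); seed budget 149/149 (tight); land 200/219 (slack 19).
Slack constraints have shadow price 0 (complementary slackness).
From A_Bᵀ y = c: 1·y_fertilizer + 6·y_seed budget = 38; 1·y_fertilizer + 1·y_seed budget = 13.
→ y_fertilizer = 8 and y_seed budget = 5.
Shadow price of fertilizer = 8.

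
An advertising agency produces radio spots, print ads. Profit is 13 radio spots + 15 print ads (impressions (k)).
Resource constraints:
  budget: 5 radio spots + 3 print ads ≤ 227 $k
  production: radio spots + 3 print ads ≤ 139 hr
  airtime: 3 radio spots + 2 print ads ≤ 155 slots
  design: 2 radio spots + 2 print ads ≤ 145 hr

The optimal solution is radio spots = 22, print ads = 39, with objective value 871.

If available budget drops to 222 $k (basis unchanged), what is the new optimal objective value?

Binding: budget and production. Non-binding: airtime (11 unused), design (23 unused).
By complementary slackness, y = 0 for the non-binding constraints.
From A_Bᵀ y = c: 5·y_budget + 1·y_production = 13; 3·y_budget + 3·y_production = 15.
This yields shadow prices y_budget = 2, y_production = 3.
Δz = y_budget·Δb = 2 × (-5) = -10, so new z* = 871 − 10 = 861.

861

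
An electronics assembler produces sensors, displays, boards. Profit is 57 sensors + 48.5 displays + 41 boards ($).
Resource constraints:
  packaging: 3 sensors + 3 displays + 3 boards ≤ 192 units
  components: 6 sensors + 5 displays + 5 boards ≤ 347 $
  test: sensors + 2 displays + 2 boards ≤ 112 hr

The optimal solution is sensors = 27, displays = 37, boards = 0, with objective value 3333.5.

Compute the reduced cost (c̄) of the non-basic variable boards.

-7.5

Check each constraint at x*: packaging 192/192 (tight); components 347/347 (tight); test 101/112 (slack 11).
Slack constraints have shadow price 0 (complementary slackness).
Dual feasibility on the basic columns requires 3·y_packaging + 6·y_components = 57, 3·y_packaging + 5·y_components = 48.5.
→ y_packaging = 2 and y_components = 8.5.
Reduced cost of boards: c₃ − yᵀa₃ = 41 − (2·3 + 8.5·5) = 41 − 48.5 = -7.5.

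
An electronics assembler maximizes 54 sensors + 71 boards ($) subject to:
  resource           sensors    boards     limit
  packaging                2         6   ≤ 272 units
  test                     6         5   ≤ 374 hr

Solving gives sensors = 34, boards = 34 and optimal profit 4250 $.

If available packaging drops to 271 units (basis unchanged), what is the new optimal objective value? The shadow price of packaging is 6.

Δb = -1, so new z* = 4250 + (6)·(-1) = 4250 − 6 = 4244.

4244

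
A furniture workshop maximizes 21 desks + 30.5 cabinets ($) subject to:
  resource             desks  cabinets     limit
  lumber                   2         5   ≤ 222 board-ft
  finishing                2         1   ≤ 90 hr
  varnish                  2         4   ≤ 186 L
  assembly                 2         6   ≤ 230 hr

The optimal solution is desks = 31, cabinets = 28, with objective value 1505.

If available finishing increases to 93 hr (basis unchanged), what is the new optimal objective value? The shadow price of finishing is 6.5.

1524.5

Δb = 3, so new z* = 1505 + (6.5)·(3) = 1505 + 19.5 = 1524.5.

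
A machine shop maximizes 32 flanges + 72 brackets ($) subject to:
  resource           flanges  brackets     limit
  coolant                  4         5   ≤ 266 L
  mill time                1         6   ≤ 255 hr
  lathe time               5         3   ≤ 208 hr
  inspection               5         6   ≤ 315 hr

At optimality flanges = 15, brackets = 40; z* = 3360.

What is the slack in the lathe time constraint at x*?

lathe time used = 5·15 + 3·40 = 195; slack = 208 − 195 = 13.

13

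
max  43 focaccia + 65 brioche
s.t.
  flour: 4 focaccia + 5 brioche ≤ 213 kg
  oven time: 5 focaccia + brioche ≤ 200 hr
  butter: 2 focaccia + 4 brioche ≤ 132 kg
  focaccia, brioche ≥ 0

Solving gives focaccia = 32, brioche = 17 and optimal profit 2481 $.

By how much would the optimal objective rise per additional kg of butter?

7.5

Binding: flour and butter. Non-binding: oven time (23 unused).
Slack constraints have shadow price 0 (complementary slackness).
The binding rows give the dual system: 4·y_flour + 2·y_butter = 43 and 5·y_flour + 4·y_butter = 65.
→ y_flour = 7 and y_butter = 7.5.
Shadow price of butter = 7.5.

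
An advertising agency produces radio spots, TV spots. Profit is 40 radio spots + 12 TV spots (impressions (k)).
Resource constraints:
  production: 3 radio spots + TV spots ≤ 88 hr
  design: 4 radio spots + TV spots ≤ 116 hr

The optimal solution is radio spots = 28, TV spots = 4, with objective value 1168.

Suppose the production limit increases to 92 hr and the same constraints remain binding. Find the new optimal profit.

At the optimum: production uses 88 of 88 (binding); design uses 116 of 116 (binding).
The binding rows give the dual system: 3·y_production + 4·y_design = 40 and 1·y_production + 1·y_design = 12.
This yields shadow prices y_production = 8, y_design = 4.
Δz = y_production·Δb = 8 × (4) = 32, so new z* = 1168 + 32 = 1200.

1200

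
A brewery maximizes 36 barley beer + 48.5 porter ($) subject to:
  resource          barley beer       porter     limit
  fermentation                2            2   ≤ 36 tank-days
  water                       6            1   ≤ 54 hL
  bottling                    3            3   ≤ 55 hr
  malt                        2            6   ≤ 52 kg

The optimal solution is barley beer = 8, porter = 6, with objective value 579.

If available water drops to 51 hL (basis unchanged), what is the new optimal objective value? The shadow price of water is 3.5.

568.5

Δb = -3, so new z* = 579 + (3.5)·(-3) = 579 − 10.5 = 568.5.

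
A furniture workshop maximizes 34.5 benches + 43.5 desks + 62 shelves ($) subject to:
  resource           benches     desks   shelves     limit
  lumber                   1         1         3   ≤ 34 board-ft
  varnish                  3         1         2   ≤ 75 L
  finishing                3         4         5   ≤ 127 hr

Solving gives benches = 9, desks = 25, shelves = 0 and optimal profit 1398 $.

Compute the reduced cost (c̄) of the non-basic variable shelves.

At the optimum: lumber uses 34 of 34 (binding); varnish uses 52 of 75 (slack = 23); finishing uses 127 of 127 (binding).
Slack constraints have shadow price 0 (complementary slackness).
Dual feasibility on the basic columns requires 1·y_lumber + 3·y_finishing = 34.5, 1·y_lumber + 4·y_finishing = 43.5.
Solving: y_lumber = 7.5, y_finishing = 9.
Reduced cost of shelves: c₃ − yᵀa₃ = 62 − (7.5·3 + 9·5) = 62 − 67.5 = -5.5.

-5.5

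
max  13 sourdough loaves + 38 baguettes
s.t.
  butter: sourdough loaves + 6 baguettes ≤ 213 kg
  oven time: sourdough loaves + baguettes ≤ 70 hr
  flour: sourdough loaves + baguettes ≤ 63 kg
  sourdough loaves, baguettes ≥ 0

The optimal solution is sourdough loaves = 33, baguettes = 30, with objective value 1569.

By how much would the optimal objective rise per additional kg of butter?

Binding: butter and flour. Non-binding: oven time (7 unused).
Slack constraints have shadow price 0 (complementary slackness).
From A_Bᵀ y = c: 1·y_butter + 1·y_flour = 13; 6·y_butter + 1·y_flour = 38.
Solving: y_butter = 5, y_flour = 8.
Shadow price of butter = 5.

5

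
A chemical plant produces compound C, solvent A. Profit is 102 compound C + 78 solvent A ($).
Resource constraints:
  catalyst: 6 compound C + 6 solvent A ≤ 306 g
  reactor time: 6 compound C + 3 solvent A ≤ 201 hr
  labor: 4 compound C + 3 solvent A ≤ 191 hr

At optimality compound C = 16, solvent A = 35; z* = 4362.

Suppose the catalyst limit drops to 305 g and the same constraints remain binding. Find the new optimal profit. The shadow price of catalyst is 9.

4353

Δb = -1, so new z* = 4362 + (9)·(-1) = 4362 − 9 = 4353.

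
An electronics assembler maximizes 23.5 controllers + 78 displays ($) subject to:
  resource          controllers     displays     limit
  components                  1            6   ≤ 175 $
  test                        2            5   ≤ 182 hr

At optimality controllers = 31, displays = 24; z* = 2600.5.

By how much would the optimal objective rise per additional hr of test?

9

Both components and test are binding at x*.
Dual feasibility on the basic columns requires 1·y_components + 2·y_test = 23.5, 6·y_components + 5·y_test = 78.
→ y_components = 5.5 and y_test = 9.
Shadow price of test = 9.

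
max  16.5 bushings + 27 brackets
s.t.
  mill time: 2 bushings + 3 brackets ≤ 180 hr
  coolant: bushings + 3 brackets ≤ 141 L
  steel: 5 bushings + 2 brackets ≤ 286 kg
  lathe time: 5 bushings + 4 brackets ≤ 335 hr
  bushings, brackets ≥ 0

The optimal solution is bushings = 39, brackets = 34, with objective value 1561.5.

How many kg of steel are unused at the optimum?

23

steel used = 5·39 + 2·34 = 263; slack = 286 − 263 = 23.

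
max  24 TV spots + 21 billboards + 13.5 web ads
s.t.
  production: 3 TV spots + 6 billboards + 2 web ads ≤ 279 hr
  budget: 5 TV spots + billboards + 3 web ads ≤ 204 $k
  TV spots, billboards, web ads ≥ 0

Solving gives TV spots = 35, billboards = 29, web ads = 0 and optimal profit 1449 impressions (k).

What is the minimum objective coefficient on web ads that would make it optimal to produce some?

15

Check each constraint at x*: production 279/279 (tight); budget 204/204 (tight).
The binding rows give the dual system: 3·y_production + 5·y_budget = 24 and 6·y_production + 1·y_budget = 21.
This yields shadow prices y_production = 3, y_budget = 3.
web ads enters the basis when its profit ≥ yᵀa₃ = 3·2 + 3·3 = 15.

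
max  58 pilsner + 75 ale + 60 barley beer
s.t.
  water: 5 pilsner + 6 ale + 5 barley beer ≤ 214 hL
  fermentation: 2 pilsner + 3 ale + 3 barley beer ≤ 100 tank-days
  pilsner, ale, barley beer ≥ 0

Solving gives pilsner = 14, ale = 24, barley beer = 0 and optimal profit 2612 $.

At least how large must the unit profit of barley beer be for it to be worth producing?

Both water and fermentation are binding at x*.
The binding rows give the dual system: 5·y_water + 2·y_fermentation = 58 and 6·y_water + 3·y_fermentation = 75.
This yields shadow prices y_water = 8, y_fermentation = 9.
barley beer enters the basis when its profit ≥ yᵀa₃ = 8·5 + 9·3 = 67.

67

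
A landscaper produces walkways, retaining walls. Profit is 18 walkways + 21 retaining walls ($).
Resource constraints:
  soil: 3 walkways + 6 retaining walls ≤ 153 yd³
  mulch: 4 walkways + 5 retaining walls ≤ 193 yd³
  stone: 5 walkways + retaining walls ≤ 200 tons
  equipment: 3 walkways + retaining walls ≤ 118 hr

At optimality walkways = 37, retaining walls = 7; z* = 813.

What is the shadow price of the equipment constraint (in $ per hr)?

3

Check each constraint at x*: soil 153/153 (tight); mulch 183/193 (slack 10); stone 192/200 (slack 8); equipment 118/118 (tight).
By complementary slackness, y = 0 for the non-binding constraints.
From A_Bᵀ y = c: 3·y_soil + 3·y_equipment = 18; 6·y_soil + 1·y_equipment = 21.
→ y_soil = 3 and y_equipment = 3.
Shadow price of equipment = 3.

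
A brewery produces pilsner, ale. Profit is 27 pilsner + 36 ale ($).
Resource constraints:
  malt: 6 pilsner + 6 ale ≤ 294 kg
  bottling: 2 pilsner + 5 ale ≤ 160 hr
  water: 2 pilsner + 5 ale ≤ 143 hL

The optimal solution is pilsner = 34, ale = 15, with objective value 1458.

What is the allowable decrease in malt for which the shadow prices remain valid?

122.4

Binding constraints: malt, water. The basis is B = [[6,6],[2,5]] with det 18.
Per unit decrease in malt, x* moves by d = (-0.2778, 0.1111).
The basis stays optimal until pilsner reaches 0; allowable decrease = 122.4 kg.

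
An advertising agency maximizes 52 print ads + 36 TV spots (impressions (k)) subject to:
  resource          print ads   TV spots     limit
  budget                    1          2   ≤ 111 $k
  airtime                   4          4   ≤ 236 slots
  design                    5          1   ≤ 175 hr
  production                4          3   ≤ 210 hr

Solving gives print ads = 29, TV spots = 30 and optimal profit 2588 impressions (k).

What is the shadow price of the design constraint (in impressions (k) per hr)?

Check each constraint at x*: budget 89/111 (slack 22); airtime 236/236 (tight); design 175/175 (tight); production 206/210 (slack 4).
Slack constraints have shadow price 0 (complementary slackness).
From A_Bᵀ y = c: 4·y_airtime + 5·y_design = 52; 4·y_airtime + 1·y_design = 36.
→ y_airtime = 8 and y_design = 4.
Shadow price of design = 4.

4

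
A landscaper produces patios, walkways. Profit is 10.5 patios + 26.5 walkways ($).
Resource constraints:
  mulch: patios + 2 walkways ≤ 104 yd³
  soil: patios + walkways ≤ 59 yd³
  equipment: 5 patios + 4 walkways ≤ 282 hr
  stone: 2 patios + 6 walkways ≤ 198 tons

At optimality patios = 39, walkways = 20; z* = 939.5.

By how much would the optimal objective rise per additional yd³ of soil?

2.5

At the optimum: mulch uses 79 of 104 (slack = 25); soil uses 59 of 59 (binding); equipment uses 275 of 282 (slack = 7); stone uses 198 of 198 (binding).
By complementary slackness, y = 0 for the non-binding constraints.
From A_Bᵀ y = c: 1·y_soil + 2·y_stone = 10.5; 1·y_soil + 6·y_stone = 26.5.
Solving: y_soil = 2.5, y_stone = 4.
Shadow price of soil = 2.5.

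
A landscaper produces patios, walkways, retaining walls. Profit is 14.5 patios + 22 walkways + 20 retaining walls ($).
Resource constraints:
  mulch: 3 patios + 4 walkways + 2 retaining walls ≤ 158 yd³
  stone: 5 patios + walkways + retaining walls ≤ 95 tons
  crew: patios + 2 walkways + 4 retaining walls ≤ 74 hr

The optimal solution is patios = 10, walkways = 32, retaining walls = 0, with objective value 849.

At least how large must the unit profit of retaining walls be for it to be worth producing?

23

At the optimum: mulch uses 158 of 158 (binding); stone uses 82 of 95 (slack = 13); crew uses 74 of 74 (binding).
Slack constraints have shadow price 0 (complementary slackness).
Dual feasibility on the basic columns requires 3·y_mulch + 1·y_crew = 14.5, 4·y_mulch + 2·y_crew = 22.
Solving: y_mulch = 3.5, y_crew = 4.
retaining walls enters the basis when its profit ≥ yᵀa₃ = 3.5·2 + 4·4 = 23.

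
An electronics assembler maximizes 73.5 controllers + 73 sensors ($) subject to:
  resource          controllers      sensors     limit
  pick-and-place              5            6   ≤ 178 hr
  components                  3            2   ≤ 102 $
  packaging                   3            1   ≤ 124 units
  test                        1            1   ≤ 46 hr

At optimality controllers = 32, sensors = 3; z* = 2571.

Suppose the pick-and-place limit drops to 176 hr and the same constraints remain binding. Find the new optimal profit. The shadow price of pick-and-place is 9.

2553

Δb = -2, so new z* = 2571 + (9)·(-2) = 2571 − 18 = 2553.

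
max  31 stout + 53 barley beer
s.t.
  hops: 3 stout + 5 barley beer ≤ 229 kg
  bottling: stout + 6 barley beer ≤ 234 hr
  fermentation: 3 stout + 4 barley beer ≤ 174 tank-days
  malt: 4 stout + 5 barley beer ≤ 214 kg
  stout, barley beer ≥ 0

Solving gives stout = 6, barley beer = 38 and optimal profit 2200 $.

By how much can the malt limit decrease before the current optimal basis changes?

Binding constraints: bottling, malt. The basis is B = [[1,6],[4,5]] with det -19.
Per unit decrease in malt, x* moves by d = (-0.3158, 0.0526).
The basis stays optimal until stout reaches 0; allowable decrease = 19 kg.

19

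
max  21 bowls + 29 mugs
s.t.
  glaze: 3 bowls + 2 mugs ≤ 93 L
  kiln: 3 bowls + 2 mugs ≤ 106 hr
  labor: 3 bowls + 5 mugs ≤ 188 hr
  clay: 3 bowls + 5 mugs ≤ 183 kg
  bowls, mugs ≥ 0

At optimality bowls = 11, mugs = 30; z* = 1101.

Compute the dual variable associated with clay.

5

Check each constraint at x*: glaze 93/93 (tight); kiln 93/106 (slack 13); labor 183/188 (slack 5); clay 183/183 (tight).
Since kiln, labor are not tight, their duals are 0.
The binding rows give the dual system: 3·y_glaze + 3·y_clay = 21 and 2·y_glaze + 5·y_clay = 29.
Solving: y_glaze = 2, y_clay = 5.
Shadow price of clay = 5.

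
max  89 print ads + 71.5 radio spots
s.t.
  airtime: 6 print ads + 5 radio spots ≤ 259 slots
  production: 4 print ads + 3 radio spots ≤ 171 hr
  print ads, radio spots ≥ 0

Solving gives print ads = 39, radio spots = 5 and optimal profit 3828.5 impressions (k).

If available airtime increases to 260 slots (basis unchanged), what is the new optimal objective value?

Check each constraint at x*: airtime 259/259 (tight); production 171/171 (tight).
From A_Bᵀ y = c: 6·y_airtime + 4·y_production = 89; 5·y_airtime + 3·y_production = 71.5.
This yields shadow prices y_airtime = 9.5, y_production = 8.
Δz = y_airtime·Δb = 9.5 × (1) = 9.5, so new z* = 3828.5 + 9.5 = 3838.

3838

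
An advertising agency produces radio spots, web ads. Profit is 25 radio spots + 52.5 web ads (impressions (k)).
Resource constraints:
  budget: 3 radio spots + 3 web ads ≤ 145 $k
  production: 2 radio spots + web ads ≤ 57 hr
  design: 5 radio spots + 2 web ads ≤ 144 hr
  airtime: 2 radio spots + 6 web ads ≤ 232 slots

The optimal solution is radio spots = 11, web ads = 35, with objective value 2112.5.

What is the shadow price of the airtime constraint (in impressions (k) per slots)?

8

At the optimum: budget uses 138 of 145 (slack = 7); production uses 57 of 57 (binding); design uses 125 of 144 (slack = 19); airtime uses 232 of 232 (binding).
By complementary slackness, y = 0 for the non-binding constraints.
The binding rows give the dual system: 2·y_production + 2·y_airtime = 25 and 1·y_production + 6·y_airtime = 52.5.
Solving: y_production = 4.5, y_airtime = 8.
Shadow price of airtime = 8.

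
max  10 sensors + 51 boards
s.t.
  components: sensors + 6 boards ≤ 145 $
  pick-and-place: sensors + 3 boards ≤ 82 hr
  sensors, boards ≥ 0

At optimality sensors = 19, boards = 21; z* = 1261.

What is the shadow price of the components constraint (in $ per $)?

7

At the optimum: components uses 145 of 145 (binding); pick-and-place uses 82 of 82 (binding).
From A_Bᵀ y = c: 1·y_components + 1·y_pick-and-place = 10; 6·y_components + 3·y_pick-and-place = 51.
→ y_components = 7 and y_pick-and-place = 3.
Shadow price of components = 7.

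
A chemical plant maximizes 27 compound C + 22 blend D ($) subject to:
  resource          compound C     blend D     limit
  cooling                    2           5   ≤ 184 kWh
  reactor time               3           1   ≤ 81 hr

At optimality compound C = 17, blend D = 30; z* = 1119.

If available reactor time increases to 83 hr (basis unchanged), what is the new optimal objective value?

1133

Check each constraint at x*: cooling 184/184 (tight); reactor time 81/81 (tight).
The binding rows give the dual system: 2·y_cooling + 3·y_reactor time = 27 and 5·y_cooling + 1·y_reactor time = 22.
→ y_cooling = 3 and y_reactor time = 7.
Δz = y_reactor time·Δb = 7 × (2) = 14, so new z* = 1119 + 14 = 1133.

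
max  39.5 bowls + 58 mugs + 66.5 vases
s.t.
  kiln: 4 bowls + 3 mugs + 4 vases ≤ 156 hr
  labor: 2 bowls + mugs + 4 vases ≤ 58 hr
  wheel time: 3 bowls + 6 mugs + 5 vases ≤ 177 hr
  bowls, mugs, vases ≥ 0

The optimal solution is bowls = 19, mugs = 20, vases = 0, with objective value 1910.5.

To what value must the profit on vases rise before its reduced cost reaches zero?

At the optimum: kiln uses 136 of 156 (slack = 20); labor uses 58 of 58 (binding); wheel time uses 177 of 177 (binding).
By complementary slackness, y = 0 for the non-binding constraint.
Dual feasibility on the basic columns requires 2·y_labor + 3·y_wheel time = 39.5, 1·y_labor + 6·y_wheel time = 58.
Solving: y_labor = 7, y_wheel time = 8.5.
vases enters the basis when its profit ≥ yᵀa₃ = 7·4 + 8.5·5 = 70.5.

70.5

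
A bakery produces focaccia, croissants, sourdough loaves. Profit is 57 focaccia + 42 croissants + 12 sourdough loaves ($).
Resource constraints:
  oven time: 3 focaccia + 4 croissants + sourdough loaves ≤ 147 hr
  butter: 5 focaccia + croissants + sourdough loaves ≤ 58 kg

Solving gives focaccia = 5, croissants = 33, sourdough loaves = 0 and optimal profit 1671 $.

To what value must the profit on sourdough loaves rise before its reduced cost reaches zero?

15

Both oven time and butter are binding at x*.
The binding rows give the dual system: 3·y_oven time + 5·y_butter = 57 and 4·y_oven time + 1·y_butter = 42.
This yields shadow prices y_oven time = 9, y_butter = 6.
sourdough loaves enters the basis when its profit ≥ yᵀa₃ = 9·1 + 6·1 = 15.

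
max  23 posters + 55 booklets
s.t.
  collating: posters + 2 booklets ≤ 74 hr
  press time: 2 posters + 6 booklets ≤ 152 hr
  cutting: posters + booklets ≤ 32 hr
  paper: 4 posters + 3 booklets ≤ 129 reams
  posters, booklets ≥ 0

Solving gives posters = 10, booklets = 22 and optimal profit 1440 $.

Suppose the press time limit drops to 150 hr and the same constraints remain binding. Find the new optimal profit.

1424

Binding: press time and cutting. Non-binding: collating (20 unused), paper (23 unused).
Slack constraints have shadow price 0 (complementary slackness).
Dual feasibility on the basic columns requires 2·y_press time + 1·y_cutting = 23, 6·y_press time + 1·y_cutting = 55.
→ y_press time = 8 and y_cutting = 7.
Δz = y_press time·Δb = 8 × (-2) = -16, so new z* = 1440 − 16 = 1424.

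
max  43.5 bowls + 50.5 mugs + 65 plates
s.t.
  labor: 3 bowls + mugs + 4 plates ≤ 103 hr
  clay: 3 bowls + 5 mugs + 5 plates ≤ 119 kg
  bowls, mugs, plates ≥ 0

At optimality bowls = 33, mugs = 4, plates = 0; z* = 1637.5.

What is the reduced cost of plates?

Both labor and clay are binding at x*.
The binding rows give the dual system: 3·y_labor + 3·y_clay = 43.5 and 1·y_labor + 5·y_clay = 50.5.
Solving: y_labor = 5.5, y_clay = 9.
Reduced cost of plates: c₃ − yᵀa₃ = 65 − (5.5·4 + 9·5) = 65 − 67 = -2.

-2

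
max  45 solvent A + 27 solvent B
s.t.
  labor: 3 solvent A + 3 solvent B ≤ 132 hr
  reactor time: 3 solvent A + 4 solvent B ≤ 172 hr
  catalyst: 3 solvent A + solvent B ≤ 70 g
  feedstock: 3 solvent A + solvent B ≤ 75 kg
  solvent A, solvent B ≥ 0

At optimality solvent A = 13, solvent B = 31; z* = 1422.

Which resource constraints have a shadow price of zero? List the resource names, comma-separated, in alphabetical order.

labor: 132/132 (binding)
reactor time: 163/172 (slack 9)
catalyst: 70/70 (binding)
feedstock: 70/75 (slack 5)
By complementary slackness, a constraint with positive slack has shadow price 0 → feedstock, reactor time.

feedstock, reactor time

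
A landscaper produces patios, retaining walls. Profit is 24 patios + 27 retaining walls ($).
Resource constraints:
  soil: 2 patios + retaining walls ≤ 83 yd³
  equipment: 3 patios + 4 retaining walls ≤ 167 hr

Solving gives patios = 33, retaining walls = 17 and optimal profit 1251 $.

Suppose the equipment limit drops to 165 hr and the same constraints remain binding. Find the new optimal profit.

1239

Both soil and equipment are binding at x*.
From A_Bᵀ y = c: 2·y_soil + 3·y_equipment = 24; 1·y_soil + 4·y_equipment = 27.
Solving: y_soil = 3, y_equipment = 6.
Δz = y_equipment·Δb = 6 × (-2) = -12, so new z* = 1251 − 12 = 1239.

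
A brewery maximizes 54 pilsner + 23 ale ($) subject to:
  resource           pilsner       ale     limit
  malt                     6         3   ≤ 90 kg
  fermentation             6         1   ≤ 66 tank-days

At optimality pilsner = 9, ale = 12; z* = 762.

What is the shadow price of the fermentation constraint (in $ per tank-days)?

Check each constraint at x*: malt 90/90 (tight); fermentation 66/66 (tight).
From A_Bᵀ y = c: 6·y_malt + 6·y_fermentation = 54; 3·y_malt + 1·y_fermentation = 23.
→ y_malt = 7 and y_fermentation = 2.
Shadow price of fermentation = 2.

2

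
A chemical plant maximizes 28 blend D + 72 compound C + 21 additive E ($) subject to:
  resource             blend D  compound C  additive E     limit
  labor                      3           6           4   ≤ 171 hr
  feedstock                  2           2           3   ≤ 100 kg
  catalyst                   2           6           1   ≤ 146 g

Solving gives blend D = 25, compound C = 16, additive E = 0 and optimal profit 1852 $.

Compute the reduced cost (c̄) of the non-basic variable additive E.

-3

At the optimum: labor uses 171 of 171 (binding); feedstock uses 82 of 100 (slack = 18); catalyst uses 146 of 146 (binding).
Since feedstock is not tight, its dual is 0.
From A_Bᵀ y = c: 3·y_labor + 2·y_catalyst = 28; 6·y_labor + 6·y_catalyst = 72.
This yields shadow prices y_labor = 4, y_catalyst = 8.
Reduced cost of additive E: c₃ − yᵀa₃ = 21 − (4·4 + 8·1) = 21 − 24 = -3.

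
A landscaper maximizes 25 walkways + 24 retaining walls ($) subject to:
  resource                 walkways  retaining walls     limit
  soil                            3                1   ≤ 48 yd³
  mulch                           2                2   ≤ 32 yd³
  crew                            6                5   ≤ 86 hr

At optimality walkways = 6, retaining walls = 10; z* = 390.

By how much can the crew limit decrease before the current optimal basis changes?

6

Binding constraints: mulch, crew. The basis is B = [[2,2],[6,5]] with det -2.
Per unit decrease in crew, x* moves by d = (-1, 1).
The basis stays optimal until walkways reaches 0; allowable decrease = 6 hr.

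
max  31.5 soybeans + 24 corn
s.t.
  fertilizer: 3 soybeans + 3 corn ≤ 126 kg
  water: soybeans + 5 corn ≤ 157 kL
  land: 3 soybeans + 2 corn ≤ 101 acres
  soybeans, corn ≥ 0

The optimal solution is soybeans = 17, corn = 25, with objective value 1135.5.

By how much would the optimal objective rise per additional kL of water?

At the optimum: fertilizer uses 126 of 126 (binding); water uses 142 of 157 (slack = 15); land uses 101 of 101 (binding).
Since water is not tight, its dual is 0.
From A_Bᵀ y = c: 3·y_fertilizer + 3·y_land = 31.5; 3·y_fertilizer + 2·y_land = 24.
Solving: y_fertilizer = 3, y_land = 7.5.
Shadow price of water = 0.

0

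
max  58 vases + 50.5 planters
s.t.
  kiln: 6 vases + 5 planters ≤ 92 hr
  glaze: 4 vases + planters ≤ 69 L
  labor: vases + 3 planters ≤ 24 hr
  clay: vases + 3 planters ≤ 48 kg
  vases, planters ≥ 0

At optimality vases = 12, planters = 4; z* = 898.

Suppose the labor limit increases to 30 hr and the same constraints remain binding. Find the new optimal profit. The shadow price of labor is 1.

Δb = 6, so new z* = 898 + (1)·(6) = 898 + 6 = 904.

904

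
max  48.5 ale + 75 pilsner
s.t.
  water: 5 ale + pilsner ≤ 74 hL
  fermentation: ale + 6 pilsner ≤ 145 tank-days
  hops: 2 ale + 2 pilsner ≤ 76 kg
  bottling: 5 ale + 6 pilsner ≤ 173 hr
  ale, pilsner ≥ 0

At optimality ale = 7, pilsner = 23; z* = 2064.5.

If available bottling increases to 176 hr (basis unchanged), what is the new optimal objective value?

At the optimum: water uses 58 of 74 (slack = 16); fermentation uses 145 of 145 (binding); hops uses 60 of 76 (slack = 16); bottling uses 173 of 173 (binding).
By complementary slackness, y = 0 for the non-binding constraints.
The binding rows give the dual system: 1·y_fermentation + 5·y_bottling = 48.5 and 6·y_fermentation + 6·y_bottling = 75.
This yields shadow prices y_fermentation = 3.5, y_bottling = 9.
Δz = y_bottling·Δb = 9 × (3) = 27, so new z* = 2064.5 + 27 = 2091.5.

2091.5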